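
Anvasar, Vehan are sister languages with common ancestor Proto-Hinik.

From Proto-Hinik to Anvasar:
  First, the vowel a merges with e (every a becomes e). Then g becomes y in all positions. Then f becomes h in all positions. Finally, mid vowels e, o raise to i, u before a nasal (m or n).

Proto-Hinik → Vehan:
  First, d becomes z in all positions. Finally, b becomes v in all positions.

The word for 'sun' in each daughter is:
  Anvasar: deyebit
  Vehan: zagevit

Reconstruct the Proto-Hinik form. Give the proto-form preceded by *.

Position 2: Anvasar has e, Vehan has a. Vehan preserves a here (none of its changes turn any other segment into a), so the proto-segment is *a.
Position 5: Anvasar has b, Vehan has v. Anvasar preserves b here (none of its changes turn any other segment into b), so the proto-segment is *b.
Position 3: Anvasar has y, Vehan has g. Vehan preserves g here (none of its changes turn any other segment into g), so the proto-segment is *g.
This points to *dagebit. Verify forward in each daughter:
Anvasar: start from *dagebit.
  rule 1 (vowel merger): dagebit → degebit
  rule 2 (unconditioned shift): degebit → deyebit
  rule 3: no change — deyebit
  rule 4: no change — deyebit
  ⇒ Anvasar deyebit
Vehan: *dagebit
  dagebit → zagebit   [unconditioned shift]
  zagebit → zagevit   [unconditioned shift]
  giving Vehan zagevit.
Only *dagebit yields all of Anvasar deyebit, Vehan zagevit.

*dagebit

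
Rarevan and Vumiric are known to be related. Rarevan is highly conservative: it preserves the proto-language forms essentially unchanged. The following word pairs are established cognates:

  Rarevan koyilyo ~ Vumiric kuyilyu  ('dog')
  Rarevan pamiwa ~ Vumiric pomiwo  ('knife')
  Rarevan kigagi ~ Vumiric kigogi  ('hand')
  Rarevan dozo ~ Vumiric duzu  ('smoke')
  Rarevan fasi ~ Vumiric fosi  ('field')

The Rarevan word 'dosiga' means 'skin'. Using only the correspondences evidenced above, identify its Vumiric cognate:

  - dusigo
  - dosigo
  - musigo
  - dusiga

koyilyo ~ kuyilyu, dozo ~ duzu — Rarevan o corresponds to Vumiric u after a consonant, before a consonant other than r, m, n, p, b, f, v.
pamiwa ~ pomiwo — Rarevan a corresponds to Vumiric o word-finally.
Applying these to Rarevan 'dosiga':
  dosiga → dusiga   (o→u after a consonant, before a consonant other than r, m, n, p, b, f, v)
  dusiga → dusigo   (a→o word-finally)
So the Vumiric cognate is 'dusigo'.

dusigo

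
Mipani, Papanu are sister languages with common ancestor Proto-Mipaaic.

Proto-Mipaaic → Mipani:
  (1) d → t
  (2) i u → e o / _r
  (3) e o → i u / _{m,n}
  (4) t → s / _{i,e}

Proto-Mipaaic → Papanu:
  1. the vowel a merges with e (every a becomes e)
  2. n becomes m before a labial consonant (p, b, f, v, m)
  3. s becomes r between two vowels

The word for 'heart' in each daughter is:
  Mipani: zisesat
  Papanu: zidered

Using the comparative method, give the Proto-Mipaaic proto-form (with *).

*zidesad

Position 5: Mipani has s, Papanu has r. Taking the neighbouring segments as reconstructed: Mipani s can only go back to *s; Papanu r could go back to *s or *r — the one source consistent with every daughter is *s.
Position 7: Mipani has t, Papanu has d. Papanu preserves d here (none of its changes turn any other segment into d), so the proto-segment is *d.
Continuing position by position gives *zidesad; check it forward:
Mipani: *zidesad > zitesat > zisesat  (by unconditioned shift, palatalisation)
Papanu: *zidesad > zidesed > zidered  (by vowel merger, rhotacism)
Only *zidesad yields all of Mipani zisesat, Papanu zidered.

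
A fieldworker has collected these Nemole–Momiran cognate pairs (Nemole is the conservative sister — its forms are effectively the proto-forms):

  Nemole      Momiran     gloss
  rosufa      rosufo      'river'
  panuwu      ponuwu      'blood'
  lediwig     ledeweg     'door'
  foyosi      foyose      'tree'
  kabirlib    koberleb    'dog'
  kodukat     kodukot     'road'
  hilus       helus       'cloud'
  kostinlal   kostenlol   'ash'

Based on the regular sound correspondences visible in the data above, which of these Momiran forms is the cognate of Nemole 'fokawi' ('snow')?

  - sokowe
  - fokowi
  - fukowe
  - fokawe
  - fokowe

fokowe

kodukat ~ kodukot, kostinlal ~ kostenlol — Nemole a corresponds to Momiran o after a consonant, before a consonant other than r, m, n, p, b, f, v.
foyosi ~ foyose — Nemole i corresponds to Momiran e word-finally.
Applying these to Nemole 'fokawi':
  fokawi → fokowi   (a→o after a consonant, before a consonant other than r, m, n, p, b, f, v)
  fokowi → fokowe   (i→e word-finally)
So the Momiran cognate is 'fokowe'.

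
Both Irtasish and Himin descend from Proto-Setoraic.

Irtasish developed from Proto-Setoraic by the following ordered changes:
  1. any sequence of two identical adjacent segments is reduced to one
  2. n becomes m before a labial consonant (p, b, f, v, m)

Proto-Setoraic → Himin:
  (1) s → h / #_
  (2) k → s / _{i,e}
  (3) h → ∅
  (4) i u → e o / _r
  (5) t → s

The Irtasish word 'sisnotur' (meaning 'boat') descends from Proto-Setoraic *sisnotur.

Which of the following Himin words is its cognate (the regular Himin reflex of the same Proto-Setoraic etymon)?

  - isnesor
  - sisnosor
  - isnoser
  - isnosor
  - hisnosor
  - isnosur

isnosor

Himin: *sisnotur
  sisnotur → hisnotur   [debuccalisation]
  hisnotur (rule 2 does not apply)
  hisnotur → isnotur   [h-loss]
  isnotur → isnotor   [pre-rhotic lowering]
  isnotor → isnosor   [unconditioned shift]
  giving Himin isnosor.
Among the options, 'isnosor' alone shows every Himin change applied in order.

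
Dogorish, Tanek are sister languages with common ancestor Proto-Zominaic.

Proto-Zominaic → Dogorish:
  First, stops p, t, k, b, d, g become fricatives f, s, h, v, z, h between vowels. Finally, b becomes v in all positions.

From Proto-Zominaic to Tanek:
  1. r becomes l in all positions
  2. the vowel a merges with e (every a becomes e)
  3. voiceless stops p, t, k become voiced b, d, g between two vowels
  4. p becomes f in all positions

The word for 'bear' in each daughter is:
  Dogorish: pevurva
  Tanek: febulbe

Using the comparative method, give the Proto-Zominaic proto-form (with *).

*peburba

Position 7: Dogorish has a, Tanek has e. Dogorish preserves a here (none of its changes turn any other segment into a), so the proto-segment is *a.
Position 1: Dogorish has p, Tanek has f. Dogorish preserves p here (none of its changes turn any other segment into p), so the proto-segment is *p.
This points to *peburba. Verify forward in each daughter:
Dogorish: start from *peburba.
  rule 1 (intervocalic lenition): peburba → pevurba
  rule 2 (unconditioned shift): pevurba → pevurva
  ⇒ Dogorish pevurva
Tanek: *peburba
  peburba → pebulba   [unconditioned shift]
  pebulba → pebulbe   [vowel merger]
  pebulbe (rule 3 does not apply)
  pebulbe → febulbe   [unconditioned shift]
  giving Tanek febulbe.
Only *peburba yields all of Dogorish pevurva, Tanek febulbe.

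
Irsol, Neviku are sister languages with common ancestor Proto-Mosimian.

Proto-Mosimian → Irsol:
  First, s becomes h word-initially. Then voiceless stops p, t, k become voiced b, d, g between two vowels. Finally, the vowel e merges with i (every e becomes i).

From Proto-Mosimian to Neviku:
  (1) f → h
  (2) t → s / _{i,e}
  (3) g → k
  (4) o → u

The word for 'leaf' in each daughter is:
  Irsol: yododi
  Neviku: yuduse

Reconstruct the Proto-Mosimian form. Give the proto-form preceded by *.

Position 6: Irsol has i, Neviku has e. Neviku preserves e here (none of its changes turn any other segment into e), so the proto-segment is *e.
Position 4: Irsol has o, Neviku has u. Irsol preserves o here (none of its changes turn any other segment into o), so the proto-segment is *o.
Position 2: Irsol has o, Neviku has u. Irsol preserves o here (none of its changes turn any other segment into o), so the proto-segment is *o.
Verify the candidate proto-form against each daughter:
Irsol: *yodote > yodode > yododi  (by intervocalic voicing, vowel merger)
Neviku: *yodote
  yodote (rule 1 does not apply)
  yodote → yodose   [palatalisation]
  yodose (rule 3 does not apply)
  yodose → yuduse   [vowel merger]
  giving Neviku yuduse.
Only *yodote yields all of Irsol yododi, Neviku yuduse.

*yodote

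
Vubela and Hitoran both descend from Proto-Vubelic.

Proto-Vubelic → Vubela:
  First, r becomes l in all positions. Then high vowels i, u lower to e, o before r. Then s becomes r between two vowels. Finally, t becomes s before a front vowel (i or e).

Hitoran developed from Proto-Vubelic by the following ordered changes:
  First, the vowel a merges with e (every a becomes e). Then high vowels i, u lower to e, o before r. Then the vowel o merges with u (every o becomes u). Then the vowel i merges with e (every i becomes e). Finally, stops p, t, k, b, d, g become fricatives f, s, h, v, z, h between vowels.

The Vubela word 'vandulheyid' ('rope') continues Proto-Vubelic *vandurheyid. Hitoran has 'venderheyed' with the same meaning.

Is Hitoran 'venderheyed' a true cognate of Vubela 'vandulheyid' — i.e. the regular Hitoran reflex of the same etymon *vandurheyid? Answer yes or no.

no

Derive the expected Hitoran reflex of *vandurheyid:
Hitoran: *vandurheyid > vendurheyid > vendorheyid > vendurheyid > vendurheyed  (by vowel merger, pre-rhotic lowering, vowel merger, vowel merger)
The regular Hitoran reflex would be 'vendurheyed', but the attested form is 'venderheyed'. The correspondence is irregular, so they are not cognates (the Hitoran form has a different source).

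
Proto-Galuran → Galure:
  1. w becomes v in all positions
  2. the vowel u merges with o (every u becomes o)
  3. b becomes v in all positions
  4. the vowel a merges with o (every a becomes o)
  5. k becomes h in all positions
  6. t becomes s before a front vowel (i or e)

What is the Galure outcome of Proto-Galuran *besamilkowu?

Galure: *besamilkowu
  besamilkowu → besamilkovu   [unconditioned shift]
  besamilkovu → besamilkovo   [vowel merger]
  besamilkovo → vesamilkovo   [unconditioned shift]
  vesamilkovo → vesomilkovo   [vowel merger]
  vesomilkovo → vesomilhovo   [unconditioned shift]
  vesomilhovo (rule 6 does not apply)
  giving Galure vesomilhovo.

vesomilhovo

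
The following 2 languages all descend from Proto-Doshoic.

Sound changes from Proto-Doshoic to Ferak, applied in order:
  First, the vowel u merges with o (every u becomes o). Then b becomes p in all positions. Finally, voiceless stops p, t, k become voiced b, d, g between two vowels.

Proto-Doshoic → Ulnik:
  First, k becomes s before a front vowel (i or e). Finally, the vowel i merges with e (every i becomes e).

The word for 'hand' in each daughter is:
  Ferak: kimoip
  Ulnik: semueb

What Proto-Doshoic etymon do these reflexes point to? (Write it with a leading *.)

*kimuib

Position 1: Ferak has k, Ulnik has s. Ferak preserves k here (none of its changes turn any other segment into k), so the proto-segment is *k.
Position 4: Ferak has o, Ulnik has u. Ulnik preserves u here (none of its changes turn any other segment into u), so the proto-segment is *u.
Continuing position by position gives *kimuib; check it forward:
Ferak: *kimuib
  kimuib → kimoib   [vowel merger]
  kimoib → kimoip   [unconditioned shift]
  kimoip (rule 3 does not apply)
  giving Ferak kimoip.
Ulnik: *kimuib > simuib > semueb  (by palatalisation, vowel merger)
Only *kimuib yields all of Ferak kimoip, Ulnik semueb.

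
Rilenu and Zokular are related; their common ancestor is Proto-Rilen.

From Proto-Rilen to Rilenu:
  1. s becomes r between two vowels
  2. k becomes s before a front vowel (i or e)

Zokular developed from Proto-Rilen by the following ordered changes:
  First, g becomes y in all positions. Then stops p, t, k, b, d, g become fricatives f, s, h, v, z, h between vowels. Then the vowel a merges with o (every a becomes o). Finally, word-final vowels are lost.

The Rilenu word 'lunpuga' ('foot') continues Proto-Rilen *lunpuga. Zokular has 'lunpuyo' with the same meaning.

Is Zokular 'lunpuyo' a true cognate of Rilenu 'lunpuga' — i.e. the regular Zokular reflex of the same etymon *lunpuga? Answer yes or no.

Derive the expected Zokular reflex of *lunpuga:
Zokular: *lunpuga > lunpuya > lunpuyo > lunpuy  (by unconditioned shift, vowel merger, apocope)
The regular Zokular reflex would be 'lunpuy', but the attested form is 'lunpuyo'. The correspondence is irregular, so they are not cognates (the Zokular form has a different source).

no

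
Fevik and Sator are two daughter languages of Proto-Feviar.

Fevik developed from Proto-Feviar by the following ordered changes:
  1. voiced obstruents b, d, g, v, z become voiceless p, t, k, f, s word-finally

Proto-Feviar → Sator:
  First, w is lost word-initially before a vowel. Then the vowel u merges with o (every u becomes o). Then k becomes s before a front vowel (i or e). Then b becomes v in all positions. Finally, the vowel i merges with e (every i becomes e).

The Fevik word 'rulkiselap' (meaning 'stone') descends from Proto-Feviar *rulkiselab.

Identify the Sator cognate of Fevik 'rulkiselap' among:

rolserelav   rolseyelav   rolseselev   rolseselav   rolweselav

Sator: *rulkiselab
  rulkiselab (rule 1 does not apply)
  rulkiselab → rolkiselab   [vowel merger]
  rolkiselab → rolsiselab   [palatalisation]
  rolsiselab → rolsiselav   [unconditioned shift]
  rolsiselav → rolseselav   [vowel merger]
  giving Sator rolseselav.

rolseselav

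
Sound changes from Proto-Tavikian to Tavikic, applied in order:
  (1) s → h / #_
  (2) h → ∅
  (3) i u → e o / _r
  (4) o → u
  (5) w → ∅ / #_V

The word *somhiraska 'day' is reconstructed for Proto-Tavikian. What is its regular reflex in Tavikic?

Tavikic: start from *somhiraska.
  rule 1 (debuccalisation): somhiraska → homhiraska
  rule 2 (h-loss): homhiraska → omiraska
  rule 3 (pre-rhotic lowering): omiraska → omeraska
  rule 4 (vowel merger): omeraska → umeraska
  rule 5: no change — umeraska
  ⇒ Tavikic umeraska

umeraska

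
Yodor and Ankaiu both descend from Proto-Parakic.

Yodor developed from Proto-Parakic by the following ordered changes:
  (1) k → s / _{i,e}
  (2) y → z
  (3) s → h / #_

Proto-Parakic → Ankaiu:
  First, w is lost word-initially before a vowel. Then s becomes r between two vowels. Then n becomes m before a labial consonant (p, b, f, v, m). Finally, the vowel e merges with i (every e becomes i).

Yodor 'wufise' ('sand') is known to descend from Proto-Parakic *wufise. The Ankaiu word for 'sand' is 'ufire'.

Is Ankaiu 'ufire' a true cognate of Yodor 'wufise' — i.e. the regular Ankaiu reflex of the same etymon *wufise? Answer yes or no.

Derive the expected Ankaiu reflex of *wufise:
Ankaiu: *wufise > ufise > ufire > ufiri  (by glide loss, rhotacism, vowel merger)
The regular Ankaiu reflex would be 'ufiri', but the attested form is 'ufire'. The correspondence is irregular, so they are not cognates (the Ankaiu form has a different source).

no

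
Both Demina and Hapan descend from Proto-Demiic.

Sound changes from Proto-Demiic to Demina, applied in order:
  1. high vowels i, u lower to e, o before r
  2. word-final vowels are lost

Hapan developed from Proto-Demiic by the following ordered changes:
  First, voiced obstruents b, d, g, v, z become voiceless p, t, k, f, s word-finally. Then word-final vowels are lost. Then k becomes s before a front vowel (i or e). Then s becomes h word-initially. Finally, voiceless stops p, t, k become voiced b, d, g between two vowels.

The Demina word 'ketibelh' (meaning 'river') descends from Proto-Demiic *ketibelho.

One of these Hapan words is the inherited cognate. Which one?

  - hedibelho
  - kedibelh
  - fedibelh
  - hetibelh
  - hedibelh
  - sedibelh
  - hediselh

hedibelh

Hapan: *ketibelho > ketibelh > setibelh > hetibelh > hedibelh  (by apocope, palatalisation, debuccalisation, intervocalic voicing)
Only 'hedibelh' matches the regular Hapan development of *ketibelho.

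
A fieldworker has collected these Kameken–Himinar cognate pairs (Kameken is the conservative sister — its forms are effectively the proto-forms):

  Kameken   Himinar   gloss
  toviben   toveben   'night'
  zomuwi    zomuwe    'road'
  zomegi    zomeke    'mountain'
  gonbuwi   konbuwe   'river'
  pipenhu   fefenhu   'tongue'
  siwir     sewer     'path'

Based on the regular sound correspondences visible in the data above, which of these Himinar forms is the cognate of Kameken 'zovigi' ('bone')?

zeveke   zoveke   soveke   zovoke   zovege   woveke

zoveke

siwir ~ sewer — Kameken i corresponds to Himinar e after a consonant, before a consonant other than r, m, n, p, b, f, v.
zomegi ~ zomeke — Kameken g corresponds to Himinar k between vowels (before a front vowel).
zomuwi ~ zomuwe, zomegi ~ zomeke — Kameken i corresponds to Himinar e word-finally.
Applying these to Kameken 'zovigi':
  zovigi → zovegi   (i→e after a consonant, before a consonant other than r, m, n, p, b, f, v)
  zovegi → zoveki   (g→k between vowels (before a front vowel))
  zoveki → zoveke   (i→e word-finally)
So the Himinar cognate is 'zoveke'.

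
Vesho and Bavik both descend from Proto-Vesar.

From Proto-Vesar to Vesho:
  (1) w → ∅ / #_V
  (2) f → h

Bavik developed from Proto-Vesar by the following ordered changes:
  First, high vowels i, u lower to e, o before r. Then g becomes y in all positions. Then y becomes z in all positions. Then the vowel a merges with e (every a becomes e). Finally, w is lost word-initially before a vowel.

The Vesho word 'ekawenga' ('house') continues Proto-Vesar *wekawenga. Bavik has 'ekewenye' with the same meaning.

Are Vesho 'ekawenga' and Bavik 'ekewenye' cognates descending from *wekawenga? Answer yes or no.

no

Derive the expected Bavik reflex of *wekawenga:
Bavik: *wekawenga
  wekawenga (rule 1 does not apply)
  wekawenga → wekawenya   [unconditioned shift]
  wekawenya → wekawenza   [unconditioned shift]
  wekawenza → wekewenze   [vowel merger]
  wekewenze → ekewenze   [glide loss]
  giving Bavik ekewenze.
The regular Bavik reflex would be 'ekewenze', but the attested form is 'ekewenye'. The correspondence is irregular, so they are not cognates (the Bavik form has a different source).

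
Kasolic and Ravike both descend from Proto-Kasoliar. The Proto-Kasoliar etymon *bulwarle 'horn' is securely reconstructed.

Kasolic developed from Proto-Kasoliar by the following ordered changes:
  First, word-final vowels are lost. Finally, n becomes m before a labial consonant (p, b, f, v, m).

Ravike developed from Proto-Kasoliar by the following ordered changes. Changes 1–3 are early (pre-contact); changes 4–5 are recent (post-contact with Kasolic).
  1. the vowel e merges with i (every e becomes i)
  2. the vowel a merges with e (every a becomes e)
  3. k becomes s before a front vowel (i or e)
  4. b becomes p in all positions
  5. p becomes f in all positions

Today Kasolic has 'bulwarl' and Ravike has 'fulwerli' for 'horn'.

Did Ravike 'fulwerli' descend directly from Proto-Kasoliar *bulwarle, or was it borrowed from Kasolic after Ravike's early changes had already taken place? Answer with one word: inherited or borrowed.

If inherited, *bulwarle would pass through all of Ravike's changes:
Ravike: *bulwarle
  bulwarle → bulwarli   [vowel merger]
  bulwarli → bulwerli   [vowel merger]
  bulwerli (rule 3 does not apply)
  bulwerli → pulwerli   [unconditioned shift]
  pulwerli → fulwerli   [unconditioned shift]
  giving Ravike fulwerli.
If borrowed from Kasolic 'bulwarl' after the early changes, it would undergo only the recent ones:
  rule 4 (unconditioned shift): bulwarl → pulwarl
  rule 5 (unconditioned shift): pulwarl → fulwarl
  ⇒ as a loan: fulwarl
Ravike 'fulwerli' matches the inherited outcome exactly, so it is an inherited cognate, not a loan.

inherited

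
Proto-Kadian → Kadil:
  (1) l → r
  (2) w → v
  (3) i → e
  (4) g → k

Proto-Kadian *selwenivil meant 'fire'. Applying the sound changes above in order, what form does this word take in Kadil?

Kadil: start from *selwenivil.
  rule 1 (unconditioned shift): selwenivil → serwenivir
  rule 2 (unconditioned shift): serwenivir → servenivir
  rule 3 (vowel merger): servenivir → servenever
  rule 4: no change — servenever
  ⇒ Kadil servenever

servenever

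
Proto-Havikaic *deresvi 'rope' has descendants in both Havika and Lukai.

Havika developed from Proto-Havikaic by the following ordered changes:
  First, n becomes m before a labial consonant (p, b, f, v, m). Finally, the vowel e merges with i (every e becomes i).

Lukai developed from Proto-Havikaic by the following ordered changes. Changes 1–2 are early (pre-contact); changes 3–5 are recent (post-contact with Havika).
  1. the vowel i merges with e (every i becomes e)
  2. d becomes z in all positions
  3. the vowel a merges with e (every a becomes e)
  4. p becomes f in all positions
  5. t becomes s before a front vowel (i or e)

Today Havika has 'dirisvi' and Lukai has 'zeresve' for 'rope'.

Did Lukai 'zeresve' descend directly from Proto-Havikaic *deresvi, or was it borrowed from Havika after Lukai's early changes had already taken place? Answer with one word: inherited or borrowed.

inherited

If inherited, *deresvi would pass through all of Lukai's changes:
Lukai: *deresvi > deresve > zeresve  (by vowel merger, unconditioned shift)
If borrowed from Havika 'dirisvi' after the early changes, it would undergo only the recent ones:
  rule 3 (vowel merger): no change (dirisvi)
  rule 4 (unconditioned shift): no change (dirisvi)
  rule 5 (palatalisation): no change (dirisvi)
  ⇒ as a loan: dirisvi
Lukai 'zeresve' matches the inherited outcome exactly, so it is an inherited cognate, not a loan.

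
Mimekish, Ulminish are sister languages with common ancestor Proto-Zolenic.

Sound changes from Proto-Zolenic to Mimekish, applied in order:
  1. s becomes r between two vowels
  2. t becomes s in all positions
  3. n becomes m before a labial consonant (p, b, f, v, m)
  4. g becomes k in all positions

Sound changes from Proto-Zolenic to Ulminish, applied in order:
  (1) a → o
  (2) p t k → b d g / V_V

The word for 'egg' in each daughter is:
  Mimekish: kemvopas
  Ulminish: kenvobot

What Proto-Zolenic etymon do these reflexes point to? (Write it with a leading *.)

*kenvopat

Position 6: Mimekish has p, Ulminish has b. Mimekish preserves p here (none of its changes turn any other segment into p), so the proto-segment is *p.
Position 7: Mimekish has a, Ulminish has o. Mimekish preserves a here (none of its changes turn any other segment into a), so the proto-segment is *a.
This points to *kenvopat. Verify forward in each daughter:
Mimekish: *kenvopat
  kenvopat (rule 1 does not apply)
  kenvopat → kenvopas   [unconditioned shift]
  kenvopas → kemvopas   [nasal place assimilation]
  kemvopas (rule 4 does not apply)
  giving Mimekish kemvopas.
Ulminish: *kenvopat > kenvopot > kenvobot  (by vowel merger, intervocalic voicing)
Only *kenvopat yields all of Mimekish kemvopas, Ulminish kenvobot.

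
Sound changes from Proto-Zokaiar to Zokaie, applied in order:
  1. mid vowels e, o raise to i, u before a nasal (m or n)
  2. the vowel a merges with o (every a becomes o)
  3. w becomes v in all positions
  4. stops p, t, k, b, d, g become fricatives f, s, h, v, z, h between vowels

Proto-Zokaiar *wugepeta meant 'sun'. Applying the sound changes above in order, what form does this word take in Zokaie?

vuhefeso

Zokaie: *wugepeta > wugepeto > vugepeto > vuhefeso  (by vowel merger, unconditioned shift, intervocalic lenition)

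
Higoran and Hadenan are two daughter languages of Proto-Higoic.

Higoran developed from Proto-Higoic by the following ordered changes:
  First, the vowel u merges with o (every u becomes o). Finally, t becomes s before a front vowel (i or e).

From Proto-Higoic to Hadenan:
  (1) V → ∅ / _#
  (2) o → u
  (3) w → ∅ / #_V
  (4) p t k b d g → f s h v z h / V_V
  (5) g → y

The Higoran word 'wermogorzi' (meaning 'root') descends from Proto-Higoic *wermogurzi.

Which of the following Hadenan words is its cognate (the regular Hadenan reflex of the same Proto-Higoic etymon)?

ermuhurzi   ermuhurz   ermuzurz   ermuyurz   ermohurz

Hadenan: *wermogurzi > wermogurz > wermugurz > ermugurz > ermuhurz  (by apocope, vowel merger, glide loss, intervocalic lenition)
Among the options, 'ermuhurz' alone shows every Hadenan change applied in order.

ermuhurz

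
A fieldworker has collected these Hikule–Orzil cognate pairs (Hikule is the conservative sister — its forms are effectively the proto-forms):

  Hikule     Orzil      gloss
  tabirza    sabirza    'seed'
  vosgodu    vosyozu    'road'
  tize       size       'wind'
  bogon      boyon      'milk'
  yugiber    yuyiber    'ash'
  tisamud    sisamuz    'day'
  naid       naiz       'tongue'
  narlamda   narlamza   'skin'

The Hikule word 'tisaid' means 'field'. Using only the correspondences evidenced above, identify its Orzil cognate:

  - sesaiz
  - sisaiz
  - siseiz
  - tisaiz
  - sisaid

sisaiz

tize ~ size, tisamud ~ sisamuz — Hikule t corresponds to Orzil s word-initially before a front vowel.
tisamud ~ sisamuz, naid ~ naiz — Hikule d corresponds to Orzil z word-finally.
Applying these to Hikule 'tisaid':
  tisaid → sisaid   (t→s word-initially before a front vowel)
  sisaid → sisaiz   (d→z word-finally)
So the Orzil cognate is 'sisaiz'.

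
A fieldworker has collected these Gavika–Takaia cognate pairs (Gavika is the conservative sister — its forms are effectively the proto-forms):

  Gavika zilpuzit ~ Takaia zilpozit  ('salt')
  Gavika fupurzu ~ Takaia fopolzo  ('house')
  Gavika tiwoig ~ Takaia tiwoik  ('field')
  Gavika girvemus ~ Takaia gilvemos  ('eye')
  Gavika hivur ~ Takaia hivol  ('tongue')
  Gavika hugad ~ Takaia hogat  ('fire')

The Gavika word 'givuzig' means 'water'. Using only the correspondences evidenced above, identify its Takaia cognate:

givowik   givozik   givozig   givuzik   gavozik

givozik

zilpuzit ~ zilpozit, girvemus ~ gilvemos — Gavika u corresponds to Takaia o after a consonant, before a consonant other than r, m, n, p, b, f, v.
tiwoig ~ tiwoik — Gavika g corresponds to Takaia k word-finally.
Applying these to Gavika 'givuzig':
  givuzig → givozig   (u→o after a consonant, before a consonant other than r, m, n, p, b, f, v)
  givozig → givozik   (g→k word-finally)
So the Takaia cognate is 'givozik'.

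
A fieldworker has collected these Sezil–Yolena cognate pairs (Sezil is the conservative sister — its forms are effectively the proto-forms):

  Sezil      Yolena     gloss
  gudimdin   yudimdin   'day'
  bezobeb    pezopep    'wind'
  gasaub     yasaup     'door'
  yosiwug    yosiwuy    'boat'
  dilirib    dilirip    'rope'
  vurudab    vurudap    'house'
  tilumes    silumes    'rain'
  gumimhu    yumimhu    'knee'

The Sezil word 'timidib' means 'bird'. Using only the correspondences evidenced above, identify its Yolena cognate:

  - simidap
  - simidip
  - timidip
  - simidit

tilumes ~ silumes — Sezil t corresponds to Yolena s word-initially before a front vowel.
bezobeb ~ pezopep, gasaub ~ yasaup — Sezil b corresponds to Yolena p word-finally.
Applying these to Sezil 'timidib':
  timidib → simidib   (t→s word-initially before a front vowel)
  simidib → simidip   (b→p word-finally)
So the Yolena cognate is 'simidip'.

simidip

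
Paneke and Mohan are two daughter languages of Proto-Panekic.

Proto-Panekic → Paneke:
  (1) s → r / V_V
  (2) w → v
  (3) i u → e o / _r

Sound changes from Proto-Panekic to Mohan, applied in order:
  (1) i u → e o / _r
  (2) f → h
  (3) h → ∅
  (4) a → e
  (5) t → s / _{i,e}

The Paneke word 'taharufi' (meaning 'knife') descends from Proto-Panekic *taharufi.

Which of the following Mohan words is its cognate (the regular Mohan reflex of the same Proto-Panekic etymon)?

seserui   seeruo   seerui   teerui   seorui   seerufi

Mohan: *taharufi
  taharufi (rule 1 does not apply)
  taharufi → taharuhi   [unconditioned shift]
  taharuhi → taarui   [h-loss]
  taarui → teerui   [vowel merger]
  teerui → seerui   [palatalisation]
  giving Mohan seerui.
Only 'seerui' matches the regular Mohan development of *taharufi.

seerui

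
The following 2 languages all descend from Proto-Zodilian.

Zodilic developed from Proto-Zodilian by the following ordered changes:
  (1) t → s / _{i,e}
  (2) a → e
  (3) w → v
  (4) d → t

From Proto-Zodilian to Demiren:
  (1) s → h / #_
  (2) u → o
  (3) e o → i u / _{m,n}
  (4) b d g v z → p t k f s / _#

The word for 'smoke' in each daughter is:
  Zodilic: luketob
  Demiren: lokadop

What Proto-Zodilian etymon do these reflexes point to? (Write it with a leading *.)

Position 5: Zodilic has t, Demiren has d. Demiren preserves d here (none of its changes turn any other segment into d), so the proto-segment is *d.
Position 7: Zodilic has b, Demiren has p. Zodilic preserves b here (none of its changes turn any other segment into b), so the proto-segment is *b.
Position 4: Zodilic has e, Demiren has a. Demiren preserves a here (none of its changes turn any other segment into a), so the proto-segment is *a.
Continuing position by position gives *lukadob; check it forward:
Zodilic: *lukadob
  lukadob (rule 1 does not apply)
  lukadob → lukedob   [vowel merger]
  lukedob (rule 3 does not apply)
  lukedob → luketob   [unconditioned shift]
  giving Zodilic luketob.
Demiren: *lukadob > lokadob > lokadop  (by vowel merger, final devoicing)
Only *lukadob yields all of Zodilic luketob, Demiren lokadop.

*lukadob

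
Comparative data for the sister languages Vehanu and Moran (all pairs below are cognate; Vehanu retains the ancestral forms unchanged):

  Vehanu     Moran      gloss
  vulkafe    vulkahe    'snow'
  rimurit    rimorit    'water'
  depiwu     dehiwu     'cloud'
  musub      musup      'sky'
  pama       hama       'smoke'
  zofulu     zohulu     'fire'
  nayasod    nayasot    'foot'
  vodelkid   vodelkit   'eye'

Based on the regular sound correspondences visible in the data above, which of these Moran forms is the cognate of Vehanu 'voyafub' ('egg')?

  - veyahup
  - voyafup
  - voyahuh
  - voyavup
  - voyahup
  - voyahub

voyahup

zofulu ~ zohulu — Vehanu f corresponds to Moran h between vowels (before a back vowel).
musub ~ musup — Vehanu b corresponds to Moran p word-finally.
Applying these to Vehanu 'voyafub':
  voyafub → voyahub   (f→h between vowels (before a back vowel))
  voyahub → voyahup   (b→p word-finally)
So the Moran cognate is 'voyahup'.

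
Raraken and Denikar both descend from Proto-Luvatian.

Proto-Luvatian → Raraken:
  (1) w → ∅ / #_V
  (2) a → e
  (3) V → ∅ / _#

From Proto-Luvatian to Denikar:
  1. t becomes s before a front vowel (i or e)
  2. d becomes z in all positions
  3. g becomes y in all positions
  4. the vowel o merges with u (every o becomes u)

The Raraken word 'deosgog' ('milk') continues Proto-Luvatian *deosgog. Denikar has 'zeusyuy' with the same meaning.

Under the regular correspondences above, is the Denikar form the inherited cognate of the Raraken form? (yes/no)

Derive the expected Denikar reflex of *deosgog:
Denikar: start from *deosgog.
  rule 1: no change — deosgog
  rule 2 (unconditioned shift): deosgog → zeosgog
  rule 3 (unconditioned shift): zeosgog → zeosyoy
  rule 4 (vowel merger): zeosyoy → zeusyuy
  ⇒ Denikar zeusyuy
Denikar 'zeusyuy' matches the regular reflex exactly, so the pair is cognate.

yes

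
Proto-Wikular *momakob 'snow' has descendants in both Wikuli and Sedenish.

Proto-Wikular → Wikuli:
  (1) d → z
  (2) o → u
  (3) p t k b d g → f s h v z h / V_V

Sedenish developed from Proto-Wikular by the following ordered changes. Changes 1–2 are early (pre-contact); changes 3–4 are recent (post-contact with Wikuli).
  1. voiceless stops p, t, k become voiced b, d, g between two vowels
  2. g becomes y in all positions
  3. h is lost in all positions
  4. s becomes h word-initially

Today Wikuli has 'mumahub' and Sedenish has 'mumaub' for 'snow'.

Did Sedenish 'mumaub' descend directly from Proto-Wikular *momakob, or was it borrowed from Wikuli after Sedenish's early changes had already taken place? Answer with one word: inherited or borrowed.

If inherited, *momakob would pass through all of Sedenish's changes:
Sedenish: start from *momakob.
  rule 1 (intervocalic voicing): momakob → momagob
  rule 2 (unconditioned shift): momagob → momayob
  rule 3: no change — momayob
  rule 4: no change — momayob
  ⇒ Sedenish momayob
If borrowed from Wikuli 'mumahub' after the early changes, it would undergo only the recent ones:
  rule 3 (h-loss): mumahub → mumaub
  rule 4 (debuccalisation): no change (mumaub)
  ⇒ as a loan: mumaub
Sedenish 'mumaub' matches the loan outcome 'mumaub', not the inherited 'momayob' — it skipped the early Sedenish changes, so it was borrowed from Wikuli.

borrowed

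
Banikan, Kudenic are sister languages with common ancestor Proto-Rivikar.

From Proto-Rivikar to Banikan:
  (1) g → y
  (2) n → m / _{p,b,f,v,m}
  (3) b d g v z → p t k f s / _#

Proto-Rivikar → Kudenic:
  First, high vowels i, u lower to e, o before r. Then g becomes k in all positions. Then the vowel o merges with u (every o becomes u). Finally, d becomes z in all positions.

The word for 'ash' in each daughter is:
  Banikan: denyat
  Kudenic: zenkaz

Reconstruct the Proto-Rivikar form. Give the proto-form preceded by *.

*dengad

Position 6: Banikan has t, Kudenic has z. Taking the neighbouring segments as reconstructed: Banikan t could go back to *t or *d; Kudenic z could go back to *d or *z — the one source consistent with every daughter is *d.
Position 1: Banikan has d, Kudenic has z. Banikan preserves d here (none of its changes turn any other segment into d), so the proto-segment is *d.
Continuing position by position gives *dengad; check it forward:
Banikan: *dengad > denyad > denyat  (by unconditioned shift, final devoicing)
Kudenic: *dengad > denkad > zenkaz  (by unconditioned shift, unconditioned shift)
Only *dengad yields all of Banikan denyat, Kudenic zenkaz.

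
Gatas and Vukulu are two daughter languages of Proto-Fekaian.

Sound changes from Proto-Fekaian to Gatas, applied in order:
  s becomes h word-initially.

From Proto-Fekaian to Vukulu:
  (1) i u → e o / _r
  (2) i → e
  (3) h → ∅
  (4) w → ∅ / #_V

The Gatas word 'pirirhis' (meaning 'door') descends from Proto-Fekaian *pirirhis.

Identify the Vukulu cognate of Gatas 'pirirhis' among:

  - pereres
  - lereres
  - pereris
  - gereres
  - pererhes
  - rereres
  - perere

Vukulu: start from *pirirhis.
  rule 1 (pre-rhotic lowering): pirirhis → pererhis
  rule 2 (vowel merger): pererhis → pererhes
  rule 3 (h-loss): pererhes → pereres
  rule 4: no change — pereres
  ⇒ Vukulu pereres
The other candidates each miss or misapply at least one Vukulu change.

pereres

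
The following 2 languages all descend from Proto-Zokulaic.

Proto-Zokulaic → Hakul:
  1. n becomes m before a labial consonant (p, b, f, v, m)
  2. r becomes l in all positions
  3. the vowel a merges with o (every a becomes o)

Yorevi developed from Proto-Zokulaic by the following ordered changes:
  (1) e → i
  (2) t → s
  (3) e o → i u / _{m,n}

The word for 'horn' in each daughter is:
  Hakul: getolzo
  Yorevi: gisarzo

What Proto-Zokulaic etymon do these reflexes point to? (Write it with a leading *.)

*getarzo

Position 4: Hakul has o, Yorevi has a. Yorevi preserves a here (none of its changes turn any other segment into a), so the proto-segment is *a.
Position 2: Hakul has e, Yorevi has i. Hakul preserves e here (none of its changes turn any other segment into e), so the proto-segment is *e.
Position 3: Hakul has t, Yorevi has s. Hakul preserves t here (none of its changes turn any other segment into t), so the proto-segment is *t.
Verify the candidate proto-form against each daughter:
Hakul: *getarzo > getalzo > getolzo  (by unconditioned shift, vowel merger)
Yorevi: start from *getarzo.
  rule 1 (vowel merger): getarzo → gitarzo
  rule 2 (unconditioned shift): gitarzo → gisarzo
  rule 3: no change — gisarzo
  ⇒ Yorevi gisarzo
*getarzo is the unique common source.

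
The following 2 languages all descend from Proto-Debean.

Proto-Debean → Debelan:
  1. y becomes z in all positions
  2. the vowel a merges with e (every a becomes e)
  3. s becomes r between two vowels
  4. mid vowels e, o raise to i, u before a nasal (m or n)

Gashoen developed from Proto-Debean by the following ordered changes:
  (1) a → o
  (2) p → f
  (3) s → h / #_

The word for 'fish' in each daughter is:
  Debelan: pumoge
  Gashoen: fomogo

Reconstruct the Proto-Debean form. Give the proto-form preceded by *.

*pomoga

Position 1: Debelan has p, Gashoen has f. Debelan preserves p here (none of its changes turn any other segment into p), so the proto-segment is *p.
Position 2: Debelan has u, Gashoen has o. Taking the neighbouring segments as reconstructed: Debelan u could go back to *o or *u; Gashoen o could go back to *a or *o — the one source consistent with every daughter is *o.
Position 6: Debelan has e, Gashoen has o. Taking the neighbouring segments as reconstructed: Debelan e could go back to *a or *e; Gashoen o could go back to *a or *o — the one source consistent with every daughter is *a.
Verify the candidate proto-form against each daughter:
Debelan: *pomoga
  pomoga (rule 1 does not apply)
  pomoga → pomoge   [vowel merger]
  pomoge (rule 3 does not apply)
  pomoge → pumoge   [pre-nasal raising]
  giving Debelan pumoge.
Gashoen: *pomoga
  pomoga → pomogo   [vowel merger]
  pomogo → fomogo   [unconditioned shift]
  fomogo (rule 3 does not apply)
  giving Gashoen fomogo.
No other proto-form is consistent with every reflex, so the reconstruction is *pomoga.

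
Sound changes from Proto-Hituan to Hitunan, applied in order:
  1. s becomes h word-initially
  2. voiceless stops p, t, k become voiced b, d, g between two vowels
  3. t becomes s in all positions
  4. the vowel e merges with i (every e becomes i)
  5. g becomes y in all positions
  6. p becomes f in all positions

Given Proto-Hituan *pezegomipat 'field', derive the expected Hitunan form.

fiziyomibas

Hitunan: *pezegomipat > pezegomibat > pezegomibas > pizigomibas > piziyomibas > fiziyomibas  (by intervocalic voicing, unconditioned shift, vowel merger, unconditioned shift, unconditioned shift)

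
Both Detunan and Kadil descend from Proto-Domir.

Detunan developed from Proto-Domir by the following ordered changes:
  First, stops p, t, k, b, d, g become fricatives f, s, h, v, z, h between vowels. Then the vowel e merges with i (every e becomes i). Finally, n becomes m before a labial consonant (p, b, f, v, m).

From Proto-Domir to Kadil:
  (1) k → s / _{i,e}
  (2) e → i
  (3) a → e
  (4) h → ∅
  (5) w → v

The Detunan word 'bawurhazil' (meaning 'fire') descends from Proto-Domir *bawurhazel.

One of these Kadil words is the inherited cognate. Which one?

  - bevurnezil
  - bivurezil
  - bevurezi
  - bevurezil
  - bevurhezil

Kadil: *bawurhazel
  bawurhazel (rule 1 does not apply)
  bawurhazel → bawurhazil   [vowel merger]
  bawurhazil → bewurhezil   [vowel merger]
  bewurhezil → bewurezil   [h-loss]
  bewurezil → bevurezil   [unconditioned shift]
  giving Kadil bevurezil.
The other candidates each miss or misapply at least one Kadil change.

bevurezil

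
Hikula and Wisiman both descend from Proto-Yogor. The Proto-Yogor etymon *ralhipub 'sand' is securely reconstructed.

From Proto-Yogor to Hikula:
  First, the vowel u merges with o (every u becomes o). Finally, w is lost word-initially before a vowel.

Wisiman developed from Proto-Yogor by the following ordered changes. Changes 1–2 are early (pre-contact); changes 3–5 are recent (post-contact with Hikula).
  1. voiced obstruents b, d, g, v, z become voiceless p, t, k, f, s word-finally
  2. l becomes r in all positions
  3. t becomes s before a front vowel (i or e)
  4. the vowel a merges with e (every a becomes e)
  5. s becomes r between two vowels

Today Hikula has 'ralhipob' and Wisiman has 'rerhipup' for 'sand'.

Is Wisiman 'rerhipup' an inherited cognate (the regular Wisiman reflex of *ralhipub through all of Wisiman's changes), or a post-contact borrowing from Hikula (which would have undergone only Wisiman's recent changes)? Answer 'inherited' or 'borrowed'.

If inherited, *ralhipub would pass through all of Wisiman's changes:
Wisiman: *ralhipub
  ralhipub → ralhipup   [final devoicing]
  ralhipup → rarhipup   [unconditioned shift]
  rarhipup (rule 3 does not apply)
  rarhipup → rerhipup   [vowel merger]
  rerhipup (rule 5 does not apply)
  giving Wisiman rerhipup.
If borrowed from Hikula 'ralhipob' after the early changes, it would undergo only the recent ones:
  rule 3 (palatalisation): no change (ralhipob)
  rule 4 (vowel merger): ralhipob → relhipob
  rule 5 (rhotacism): no change (relhipob)
  ⇒ as a loan: relhipob
Wisiman 'rerhipup' matches the inherited outcome exactly, so it is an inherited cognate, not a loan.

inherited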